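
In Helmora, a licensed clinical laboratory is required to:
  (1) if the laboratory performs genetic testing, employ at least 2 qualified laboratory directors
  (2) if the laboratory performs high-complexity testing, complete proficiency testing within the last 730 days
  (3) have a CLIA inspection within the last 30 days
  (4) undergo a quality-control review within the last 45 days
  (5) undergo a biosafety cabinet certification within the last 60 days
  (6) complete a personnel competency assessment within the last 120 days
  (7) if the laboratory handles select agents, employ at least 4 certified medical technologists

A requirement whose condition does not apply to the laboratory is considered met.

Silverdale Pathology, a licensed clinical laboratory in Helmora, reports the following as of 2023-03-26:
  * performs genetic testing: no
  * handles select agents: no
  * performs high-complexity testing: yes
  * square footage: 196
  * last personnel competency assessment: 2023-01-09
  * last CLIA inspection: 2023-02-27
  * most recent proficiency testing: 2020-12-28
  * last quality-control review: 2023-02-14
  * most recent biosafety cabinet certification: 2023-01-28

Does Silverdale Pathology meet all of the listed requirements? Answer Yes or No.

No

1. condition 'performs genetic testing' does not hold → requirement n/a → met
2. condition 'performs high-complexity testing' holds; proficiency testing 818 days ago vs limit 730 → not met
3. CLIA inspection 27 days ago vs limit 30 → met
4. quality-control review 40 days ago vs limit 45 → met
5. biosafety cabinet certification 57 days ago vs limit 60 → met
6. personnel competency assessment 76 days ago vs limit 120 → met
7. condition 'handles select agents' does not hold → requirement n/a → met
Not met: 2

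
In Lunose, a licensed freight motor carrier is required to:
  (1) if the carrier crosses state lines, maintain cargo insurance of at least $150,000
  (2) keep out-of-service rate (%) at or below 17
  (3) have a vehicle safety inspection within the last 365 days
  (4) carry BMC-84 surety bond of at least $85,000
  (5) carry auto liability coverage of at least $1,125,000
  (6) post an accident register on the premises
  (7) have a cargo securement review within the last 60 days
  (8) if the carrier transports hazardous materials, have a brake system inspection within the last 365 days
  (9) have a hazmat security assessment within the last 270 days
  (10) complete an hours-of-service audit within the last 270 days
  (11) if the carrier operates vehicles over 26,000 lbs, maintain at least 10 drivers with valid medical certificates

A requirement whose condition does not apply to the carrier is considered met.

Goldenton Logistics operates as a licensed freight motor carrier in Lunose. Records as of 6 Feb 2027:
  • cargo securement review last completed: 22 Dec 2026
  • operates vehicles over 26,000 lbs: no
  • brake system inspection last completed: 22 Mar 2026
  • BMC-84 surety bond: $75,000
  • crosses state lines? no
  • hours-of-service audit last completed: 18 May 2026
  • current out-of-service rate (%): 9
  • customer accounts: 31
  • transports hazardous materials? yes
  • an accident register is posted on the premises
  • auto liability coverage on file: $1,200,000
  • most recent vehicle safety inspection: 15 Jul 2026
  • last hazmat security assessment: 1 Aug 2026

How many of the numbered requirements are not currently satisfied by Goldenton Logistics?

1. condition 'crosses state lines' does not hold → requirement n/a → met
2. out-of-service rate (%) 9 ≤ 17 → met
3. vehicle safety inspection 206 days ago vs limit 365 → met
4. BMC-84 surety bond $75,000 < $85,000 → not met
5. auto liability coverage $1,200,000 ≥ $1,125,000 → met
6. accident register present → met
7. cargo securement review 46 days ago vs limit 60 → met
8. condition 'transports hazardous materials' holds; brake system inspection 321 days ago vs limit 365 → met
9. hazmat security assessment 189 days ago vs limit 270 → met
10. hours-of-service audit 264 days ago vs limit 270 → met
11. condition 'operates vehicles over 26,000 lbs' does not hold → requirement n/a → met
Not met: 1 of 11

1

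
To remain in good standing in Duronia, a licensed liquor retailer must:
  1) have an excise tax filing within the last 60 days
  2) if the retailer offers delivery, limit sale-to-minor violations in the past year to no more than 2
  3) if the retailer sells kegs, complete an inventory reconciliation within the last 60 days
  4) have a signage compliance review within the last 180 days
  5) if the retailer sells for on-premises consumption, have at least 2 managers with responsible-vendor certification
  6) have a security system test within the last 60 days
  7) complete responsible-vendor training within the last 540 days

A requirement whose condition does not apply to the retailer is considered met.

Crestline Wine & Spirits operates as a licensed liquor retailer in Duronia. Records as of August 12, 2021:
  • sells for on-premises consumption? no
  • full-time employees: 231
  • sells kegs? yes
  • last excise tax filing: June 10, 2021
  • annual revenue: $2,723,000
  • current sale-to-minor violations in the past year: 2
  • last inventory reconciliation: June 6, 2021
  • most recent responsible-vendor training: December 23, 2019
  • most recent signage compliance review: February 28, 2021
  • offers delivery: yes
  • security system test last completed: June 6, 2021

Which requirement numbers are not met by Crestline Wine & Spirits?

1, 3, 6, 7

1. excise tax filing 63 days ago vs limit 60 → not met
2. condition 'offers delivery' holds; sale-to-minor violations in the past year 2 ≤ 2 → met
3. condition 'sells kegs' holds; inventory reconciliation 67 days ago vs limit 60 → not met
4. signage compliance review 165 days ago vs limit 180 → met
5. condition 'sells for on-premises consumption' does not hold → requirement n/a → met
6. security system test 67 days ago vs limit 60 → not met
7. responsible-vendor training 598 days ago vs limit 540 → not met
Not met: 1, 3, 6, 7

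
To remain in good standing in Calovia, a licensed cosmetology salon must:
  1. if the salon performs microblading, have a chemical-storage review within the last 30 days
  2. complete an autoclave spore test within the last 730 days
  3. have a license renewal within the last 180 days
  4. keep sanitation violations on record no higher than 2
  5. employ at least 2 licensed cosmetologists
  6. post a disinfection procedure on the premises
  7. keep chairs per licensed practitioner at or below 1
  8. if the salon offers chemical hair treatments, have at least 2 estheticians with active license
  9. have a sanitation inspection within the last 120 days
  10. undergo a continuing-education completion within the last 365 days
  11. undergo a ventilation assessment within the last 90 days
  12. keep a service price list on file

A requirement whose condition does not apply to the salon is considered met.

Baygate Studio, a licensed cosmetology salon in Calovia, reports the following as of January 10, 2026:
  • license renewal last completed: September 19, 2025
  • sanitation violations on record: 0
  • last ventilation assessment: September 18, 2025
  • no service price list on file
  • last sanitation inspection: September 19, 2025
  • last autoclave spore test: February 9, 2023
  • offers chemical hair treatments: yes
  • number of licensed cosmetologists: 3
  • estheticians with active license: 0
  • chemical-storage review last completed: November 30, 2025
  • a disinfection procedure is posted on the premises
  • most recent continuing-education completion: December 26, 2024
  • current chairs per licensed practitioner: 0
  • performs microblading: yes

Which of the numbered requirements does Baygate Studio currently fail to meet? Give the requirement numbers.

1, 2, 8, 10, 11, 12

1. condition 'performs microblading' holds; chemical-storage review 41 days ago vs limit 30 → not met
2. autoclave spore test 1066 days ago vs limit 730 → not met
3. license renewal 113 days ago vs limit 180 → met
4. sanitation violations on record 0 ≤ 2 → met
5. licensed cosmetologists 3 ≥ 2 → met
6. disinfection procedure present → met
7. chairs per licensed practitioner 0 ≤ 1 → met
8. condition 'offers chemical hair treatments' holds; estheticians with active license 0 < 2 → not met
9. sanitation inspection 113 days ago vs limit 120 → met
10. continuing-education completion 380 days ago vs limit 365 → not met
11. ventilation assessment 114 days ago vs limit 90 → not met
12. service price list absent → not met
Not met: 1, 2, 8, 10, 11, 12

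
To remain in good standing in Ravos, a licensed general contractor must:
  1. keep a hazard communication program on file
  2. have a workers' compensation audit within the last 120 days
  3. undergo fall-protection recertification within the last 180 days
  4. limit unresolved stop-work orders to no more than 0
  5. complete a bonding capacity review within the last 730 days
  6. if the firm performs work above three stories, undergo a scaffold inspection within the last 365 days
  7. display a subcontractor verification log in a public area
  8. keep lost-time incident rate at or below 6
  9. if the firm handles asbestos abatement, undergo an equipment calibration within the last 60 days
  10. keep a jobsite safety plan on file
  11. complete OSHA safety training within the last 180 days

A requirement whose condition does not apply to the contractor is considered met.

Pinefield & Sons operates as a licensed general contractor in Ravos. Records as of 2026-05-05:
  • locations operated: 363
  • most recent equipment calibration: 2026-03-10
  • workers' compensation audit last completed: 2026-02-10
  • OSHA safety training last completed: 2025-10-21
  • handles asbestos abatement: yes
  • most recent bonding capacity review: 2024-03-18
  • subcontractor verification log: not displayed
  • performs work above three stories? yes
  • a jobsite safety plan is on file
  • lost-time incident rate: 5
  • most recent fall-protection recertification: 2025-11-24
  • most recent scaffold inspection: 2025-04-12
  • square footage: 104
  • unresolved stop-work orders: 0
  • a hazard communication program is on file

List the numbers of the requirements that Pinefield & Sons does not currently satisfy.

5, 6, 7, 11

1. hazard communication program present → met
2. workers' compensation audit 84 days ago vs limit 120 → met
3. fall-protection recertification 162 days ago vs limit 180 → met
4. unresolved stop-work orders 0 ≤ 0 → met
5. bonding capacity review 778 days ago vs limit 730 → not met
6. condition 'performs work above three stories' holds; scaffold inspection 388 days ago vs limit 365 → not met
7. subcontractor verification log absent → not met
8. lost-time incident rate 5 ≤ 6 → met
9. condition 'handles asbestos abatement' holds; equipment calibration 56 days ago vs limit 60 → met
10. jobsite safety plan present → met
11. OSHA safety training 196 days ago vs limit 180 → not met
Not met: 5, 6, 7, 11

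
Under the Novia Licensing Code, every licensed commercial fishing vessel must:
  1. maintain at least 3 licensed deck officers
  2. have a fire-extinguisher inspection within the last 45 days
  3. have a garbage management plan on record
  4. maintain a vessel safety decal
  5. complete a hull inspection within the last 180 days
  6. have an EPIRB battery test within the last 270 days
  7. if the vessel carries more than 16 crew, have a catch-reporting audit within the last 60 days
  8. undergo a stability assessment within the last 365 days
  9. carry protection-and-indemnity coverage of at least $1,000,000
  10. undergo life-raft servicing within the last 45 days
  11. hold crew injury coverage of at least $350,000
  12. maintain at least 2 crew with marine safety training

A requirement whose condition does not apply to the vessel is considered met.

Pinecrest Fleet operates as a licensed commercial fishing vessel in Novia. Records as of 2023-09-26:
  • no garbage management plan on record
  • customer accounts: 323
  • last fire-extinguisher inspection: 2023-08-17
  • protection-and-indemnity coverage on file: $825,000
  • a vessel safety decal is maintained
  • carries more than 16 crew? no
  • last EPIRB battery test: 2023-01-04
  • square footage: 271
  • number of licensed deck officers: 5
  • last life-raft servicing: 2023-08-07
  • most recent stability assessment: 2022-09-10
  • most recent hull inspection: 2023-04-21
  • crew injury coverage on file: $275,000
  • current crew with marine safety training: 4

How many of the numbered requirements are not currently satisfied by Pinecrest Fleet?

5

1. licensed deck officers 5 ≥ 3 → met
2. fire-extinguisher inspection 40 days ago vs limit 45 → met
3. garbage management plan absent → not met
4. vessel safety decal present → met
5. hull inspection 158 days ago vs limit 180 → met
6. EPIRB battery test 265 days ago vs limit 270 → met
7. condition 'carries more than 16 crew' does not hold → requirement n/a → met
8. stability assessment 381 days ago vs limit 365 → not met
9. protection-and-indemnity coverage $825,000 < $1,000,000 → not met
10. life-raft servicing 50 days ago vs limit 45 → not met
11. crew injury coverage $275,000 < $350,000 → not met
12. crew with marine safety training 4 ≥ 2 → met
Not met: 5 of 12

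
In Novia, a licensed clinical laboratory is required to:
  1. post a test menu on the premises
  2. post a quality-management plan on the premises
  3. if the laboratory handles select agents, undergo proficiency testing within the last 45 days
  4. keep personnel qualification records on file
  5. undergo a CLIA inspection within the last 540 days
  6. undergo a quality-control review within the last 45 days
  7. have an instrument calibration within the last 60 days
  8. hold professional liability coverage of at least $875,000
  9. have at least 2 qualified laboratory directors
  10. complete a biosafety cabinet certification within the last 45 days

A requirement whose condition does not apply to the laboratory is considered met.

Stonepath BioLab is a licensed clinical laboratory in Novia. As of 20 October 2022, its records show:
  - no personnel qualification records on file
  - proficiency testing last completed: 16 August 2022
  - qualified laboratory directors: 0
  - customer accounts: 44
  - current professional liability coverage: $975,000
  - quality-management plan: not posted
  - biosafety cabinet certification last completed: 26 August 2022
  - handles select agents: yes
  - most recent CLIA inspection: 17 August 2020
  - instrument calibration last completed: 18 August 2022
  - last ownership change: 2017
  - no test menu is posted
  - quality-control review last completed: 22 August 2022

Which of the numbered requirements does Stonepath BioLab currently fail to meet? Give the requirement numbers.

1, 2, 3, 4, 5, 6, 7, 9, 10

1. test menu absent → not met
2. quality-management plan absent → not met
3. condition 'handles select agents' holds; proficiency testing 65 days ago vs limit 45 → not met
4. personnel qualification records absent → not met
5. CLIA inspection 794 days ago vs limit 540 → not met
6. quality-control review 59 days ago vs limit 45 → not met
7. instrument calibration 63 days ago vs limit 60 → not met
8. professional liability coverage $975,000 ≥ $875,000 → met
9. qualified laboratory directors 0 < 2 → not met
10. biosafety cabinet certification 55 days ago vs limit 45 → not met
Not met: 1, 2, 3, 4, 5, 6, 7, 9, 10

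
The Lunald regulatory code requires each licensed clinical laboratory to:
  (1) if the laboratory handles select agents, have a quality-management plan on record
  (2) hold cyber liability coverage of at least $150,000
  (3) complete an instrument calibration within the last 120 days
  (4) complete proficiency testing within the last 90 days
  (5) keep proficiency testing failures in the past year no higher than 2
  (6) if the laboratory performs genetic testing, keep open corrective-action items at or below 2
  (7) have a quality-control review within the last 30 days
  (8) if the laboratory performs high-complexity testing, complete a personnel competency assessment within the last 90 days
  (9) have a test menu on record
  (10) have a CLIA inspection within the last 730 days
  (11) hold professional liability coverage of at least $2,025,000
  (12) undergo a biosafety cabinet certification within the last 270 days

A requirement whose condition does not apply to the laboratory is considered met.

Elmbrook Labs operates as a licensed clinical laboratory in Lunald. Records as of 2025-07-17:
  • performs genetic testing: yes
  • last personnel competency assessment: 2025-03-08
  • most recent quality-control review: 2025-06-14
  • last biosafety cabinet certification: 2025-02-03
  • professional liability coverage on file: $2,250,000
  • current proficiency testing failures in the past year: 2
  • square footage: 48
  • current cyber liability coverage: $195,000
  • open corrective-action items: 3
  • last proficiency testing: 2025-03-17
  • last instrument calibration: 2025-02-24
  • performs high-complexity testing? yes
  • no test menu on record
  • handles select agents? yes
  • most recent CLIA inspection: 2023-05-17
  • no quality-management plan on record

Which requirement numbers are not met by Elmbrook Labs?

1, 3, 4, 6, 7, 8, 9, 10

1. condition 'handles select agents' holds; quality-management plan absent → not met
2. cyber liability coverage $195,000 ≥ $150,000 → met
3. instrument calibration 143 days ago vs limit 120 → not met
4. proficiency testing 122 days ago vs limit 90 → not met
5. proficiency testing failures in the past year 2 ≤ 2 → met
6. condition 'performs genetic testing' holds; open corrective-action items 3 > 2 → not met
7. quality-control review 33 days ago vs limit 30 → not met
8. condition 'performs high-complexity testing' holds; personnel competency assessment 131 days ago vs limit 90 → not met
9. test menu absent → not met
10. CLIA inspection 792 days ago vs limit 730 → not met
11. professional liability coverage $2,250,000 ≥ $2,025,000 → met
12. biosafety cabinet certification 164 days ago vs limit 270 → met
Not met: 1, 3, 4, 6, 7, 8, 9, 10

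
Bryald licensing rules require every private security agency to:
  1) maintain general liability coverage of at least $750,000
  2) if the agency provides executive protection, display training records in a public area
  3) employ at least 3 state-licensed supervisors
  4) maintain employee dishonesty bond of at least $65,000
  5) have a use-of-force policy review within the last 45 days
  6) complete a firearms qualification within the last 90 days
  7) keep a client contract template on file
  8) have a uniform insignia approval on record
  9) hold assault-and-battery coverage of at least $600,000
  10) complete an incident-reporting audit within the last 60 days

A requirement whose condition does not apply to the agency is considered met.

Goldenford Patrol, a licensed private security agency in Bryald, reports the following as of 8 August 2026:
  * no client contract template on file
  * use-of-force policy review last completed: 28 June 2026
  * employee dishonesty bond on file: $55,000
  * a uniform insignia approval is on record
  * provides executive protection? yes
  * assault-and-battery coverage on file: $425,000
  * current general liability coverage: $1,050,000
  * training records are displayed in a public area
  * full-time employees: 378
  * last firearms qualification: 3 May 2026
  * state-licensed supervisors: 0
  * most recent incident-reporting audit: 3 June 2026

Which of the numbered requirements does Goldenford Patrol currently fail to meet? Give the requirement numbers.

3, 4, 6, 7, 9, 10

1. general liability coverage $1,050,000 ≥ $750,000 → met
2. condition 'provides executive protection' holds; training records present → met
3. state-licensed supervisors 0 < 3 → not met
4. employee dishonesty bond $55,000 < $65,000 → not met
5. use-of-force policy review 41 days ago vs limit 45 → met
6. firearms qualification 97 days ago vs limit 90 → not met
7. client contract template absent → not met
8. uniform insignia approval present → met
9. assault-and-battery coverage $425,000 < $600,000 → not met
10. incident-reporting audit 66 days ago vs limit 60 → not met
Not met: 3, 4, 6, 7, 9, 10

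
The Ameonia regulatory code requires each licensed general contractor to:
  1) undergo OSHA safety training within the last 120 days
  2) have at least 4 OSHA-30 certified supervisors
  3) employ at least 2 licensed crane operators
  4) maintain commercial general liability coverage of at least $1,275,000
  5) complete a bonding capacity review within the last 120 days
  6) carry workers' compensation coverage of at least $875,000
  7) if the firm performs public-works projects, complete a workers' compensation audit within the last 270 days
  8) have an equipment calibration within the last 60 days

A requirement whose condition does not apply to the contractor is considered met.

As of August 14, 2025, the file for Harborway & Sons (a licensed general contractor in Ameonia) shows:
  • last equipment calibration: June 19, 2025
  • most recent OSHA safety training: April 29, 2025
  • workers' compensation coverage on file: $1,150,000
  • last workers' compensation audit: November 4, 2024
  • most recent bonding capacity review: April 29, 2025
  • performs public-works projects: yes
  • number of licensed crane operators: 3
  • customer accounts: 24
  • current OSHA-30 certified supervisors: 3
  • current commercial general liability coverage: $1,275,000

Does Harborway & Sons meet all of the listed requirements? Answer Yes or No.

No

1. OSHA safety training 107 days ago vs limit 120 → met
2. OSHA-30 certified supervisors 3 < 4 → not met
3. licensed crane operators 3 ≥ 2 → met
4. commercial general liability coverage $1,275,000 ≥ $1,275,000 → met
5. bonding capacity review 107 days ago vs limit 120 → met
6. workers' compensation coverage $1,150,000 ≥ $875,000 → met
7. condition 'performs public-works projects' holds; workers' compensation audit 283 days ago vs limit 270 → not met
8. equipment calibration 56 days ago vs limit 60 → met
Not met: 2, 7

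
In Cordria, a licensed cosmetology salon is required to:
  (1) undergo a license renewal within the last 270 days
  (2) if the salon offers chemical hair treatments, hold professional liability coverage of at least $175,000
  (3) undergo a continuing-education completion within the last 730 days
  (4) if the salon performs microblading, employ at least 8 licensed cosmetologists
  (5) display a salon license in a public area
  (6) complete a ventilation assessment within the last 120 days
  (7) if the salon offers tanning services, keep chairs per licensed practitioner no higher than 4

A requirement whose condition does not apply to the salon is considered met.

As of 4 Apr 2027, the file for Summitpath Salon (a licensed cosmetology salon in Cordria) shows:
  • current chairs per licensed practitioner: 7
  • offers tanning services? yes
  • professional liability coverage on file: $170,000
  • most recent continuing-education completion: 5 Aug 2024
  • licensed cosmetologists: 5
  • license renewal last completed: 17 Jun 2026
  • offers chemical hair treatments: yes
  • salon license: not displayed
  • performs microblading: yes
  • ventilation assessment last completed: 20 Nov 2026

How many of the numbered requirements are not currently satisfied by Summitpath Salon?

1. license renewal 291 days ago vs limit 270 → not met
2. condition 'offers chemical hair treatments' holds; professional liability coverage $170,000 < $175,000 → not met
3. continuing-education completion 972 days ago vs limit 730 → not met
4. condition 'performs microblading' holds; licensed cosmetologists 5 < 8 → not met
5. salon license absent → not met
6. ventilation assessment 135 days ago vs limit 120 → not met
7. condition 'offers tanning services' holds; chairs per licensed practitioner 7 > 4 → not met
Not met: 7 of 7

7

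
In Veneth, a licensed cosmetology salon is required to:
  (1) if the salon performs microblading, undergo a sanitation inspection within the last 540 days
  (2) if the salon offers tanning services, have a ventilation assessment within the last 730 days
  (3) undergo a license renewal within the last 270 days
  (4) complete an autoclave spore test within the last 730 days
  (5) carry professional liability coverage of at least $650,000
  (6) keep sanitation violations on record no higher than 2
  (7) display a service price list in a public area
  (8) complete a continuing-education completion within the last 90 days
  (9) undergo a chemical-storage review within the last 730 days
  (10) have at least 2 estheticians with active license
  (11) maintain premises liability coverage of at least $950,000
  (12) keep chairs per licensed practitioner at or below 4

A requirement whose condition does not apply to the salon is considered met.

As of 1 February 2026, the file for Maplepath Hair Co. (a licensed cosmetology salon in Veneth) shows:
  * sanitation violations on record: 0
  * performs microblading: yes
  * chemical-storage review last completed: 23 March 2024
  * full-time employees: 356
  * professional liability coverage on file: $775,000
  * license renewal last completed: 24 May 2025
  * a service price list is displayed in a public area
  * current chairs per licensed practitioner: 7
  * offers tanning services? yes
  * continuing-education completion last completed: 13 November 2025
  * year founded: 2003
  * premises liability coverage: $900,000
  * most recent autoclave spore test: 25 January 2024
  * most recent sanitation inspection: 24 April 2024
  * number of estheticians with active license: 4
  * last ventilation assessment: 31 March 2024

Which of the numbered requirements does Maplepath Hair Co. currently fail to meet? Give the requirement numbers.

1. condition 'performs microblading' holds; sanitation inspection 648 days ago vs limit 540 → not met
2. condition 'offers tanning services' holds; ventilation assessment 672 days ago vs limit 730 → met
3. license renewal 253 days ago vs limit 270 → met
4. autoclave spore test 738 days ago vs limit 730 → not met
5. professional liability coverage $775,000 ≥ $650,000 → met
6. sanitation violations on record 0 ≤ 2 → met
7. service price list present → met
8. continuing-education completion 80 days ago vs limit 90 → met
9. chemical-storage review 680 days ago vs limit 730 → met
10. estheticians with active license 4 ≥ 2 → met
11. premises liability coverage $900,000 < $950,000 → not met
12. chairs per licensed practitioner 7 > 4 → not met
Not met: 1, 4, 11, 12

1, 4, 11, 12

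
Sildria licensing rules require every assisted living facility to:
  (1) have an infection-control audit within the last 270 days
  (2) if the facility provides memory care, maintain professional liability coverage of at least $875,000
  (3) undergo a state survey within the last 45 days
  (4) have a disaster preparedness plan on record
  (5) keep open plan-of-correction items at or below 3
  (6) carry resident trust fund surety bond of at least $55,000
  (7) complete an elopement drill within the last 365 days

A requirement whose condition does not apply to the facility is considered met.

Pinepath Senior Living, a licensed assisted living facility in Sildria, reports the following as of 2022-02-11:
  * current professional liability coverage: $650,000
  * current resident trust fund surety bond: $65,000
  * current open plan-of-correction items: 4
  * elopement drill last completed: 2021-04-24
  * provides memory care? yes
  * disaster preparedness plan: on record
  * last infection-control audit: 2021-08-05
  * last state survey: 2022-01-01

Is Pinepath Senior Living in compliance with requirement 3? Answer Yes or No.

Yes

3. state survey 41 days ago vs limit 45 → met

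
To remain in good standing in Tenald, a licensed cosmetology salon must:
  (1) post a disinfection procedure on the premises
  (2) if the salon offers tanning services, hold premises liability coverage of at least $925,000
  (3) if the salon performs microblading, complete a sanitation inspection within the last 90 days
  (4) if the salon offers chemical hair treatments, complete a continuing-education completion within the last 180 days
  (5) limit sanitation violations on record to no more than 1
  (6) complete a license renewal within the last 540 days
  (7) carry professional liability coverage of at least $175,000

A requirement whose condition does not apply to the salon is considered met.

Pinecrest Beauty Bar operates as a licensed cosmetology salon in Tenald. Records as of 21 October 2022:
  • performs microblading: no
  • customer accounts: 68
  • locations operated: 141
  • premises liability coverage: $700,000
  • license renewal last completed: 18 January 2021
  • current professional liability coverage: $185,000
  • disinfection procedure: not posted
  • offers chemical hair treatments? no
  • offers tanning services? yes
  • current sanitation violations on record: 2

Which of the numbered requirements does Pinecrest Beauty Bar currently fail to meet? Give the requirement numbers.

1. disinfection procedure absent → not met
2. condition 'offers tanning services' holds; premises liability coverage $700,000 < $925,000 → not met
3. condition 'performs microblading' does not hold → requirement n/a → met
4. condition 'offers chemical hair treatments' does not hold → requirement n/a → met
5. sanitation violations on record 2 > 1 → not met
6. license renewal 641 days ago vs limit 540 → not met
7. professional liability coverage $185,000 ≥ $175,000 → met
Not met: 1, 2, 5, 6

1, 2, 5, 6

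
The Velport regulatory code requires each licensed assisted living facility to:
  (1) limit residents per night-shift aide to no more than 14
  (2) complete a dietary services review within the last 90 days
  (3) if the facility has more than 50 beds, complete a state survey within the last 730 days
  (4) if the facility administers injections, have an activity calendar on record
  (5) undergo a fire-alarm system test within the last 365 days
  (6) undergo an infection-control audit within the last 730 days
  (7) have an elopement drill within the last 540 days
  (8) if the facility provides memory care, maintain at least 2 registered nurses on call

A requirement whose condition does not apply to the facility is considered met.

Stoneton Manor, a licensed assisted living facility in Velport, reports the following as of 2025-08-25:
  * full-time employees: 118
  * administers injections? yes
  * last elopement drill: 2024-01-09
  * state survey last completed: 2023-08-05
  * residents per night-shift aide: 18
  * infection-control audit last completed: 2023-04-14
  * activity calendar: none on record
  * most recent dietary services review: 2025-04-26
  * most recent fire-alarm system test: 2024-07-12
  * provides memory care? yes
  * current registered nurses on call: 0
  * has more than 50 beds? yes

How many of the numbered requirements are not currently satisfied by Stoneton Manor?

8

1. residents per night-shift aide 18 > 14 → not met
2. dietary services review 121 days ago vs limit 90 → not met
3. condition 'has more than 50 beds' holds; state survey 751 days ago vs limit 730 → not met
4. condition 'administers injections' holds; activity calendar absent → not met
5. fire-alarm system test 409 days ago vs limit 365 → not met
6. infection-control audit 864 days ago vs limit 730 → not met
7. elopement drill 594 days ago vs limit 540 → not met
8. condition 'provides memory care' holds; registered nurses on call 0 < 2 → not met
Not met: 8 of 8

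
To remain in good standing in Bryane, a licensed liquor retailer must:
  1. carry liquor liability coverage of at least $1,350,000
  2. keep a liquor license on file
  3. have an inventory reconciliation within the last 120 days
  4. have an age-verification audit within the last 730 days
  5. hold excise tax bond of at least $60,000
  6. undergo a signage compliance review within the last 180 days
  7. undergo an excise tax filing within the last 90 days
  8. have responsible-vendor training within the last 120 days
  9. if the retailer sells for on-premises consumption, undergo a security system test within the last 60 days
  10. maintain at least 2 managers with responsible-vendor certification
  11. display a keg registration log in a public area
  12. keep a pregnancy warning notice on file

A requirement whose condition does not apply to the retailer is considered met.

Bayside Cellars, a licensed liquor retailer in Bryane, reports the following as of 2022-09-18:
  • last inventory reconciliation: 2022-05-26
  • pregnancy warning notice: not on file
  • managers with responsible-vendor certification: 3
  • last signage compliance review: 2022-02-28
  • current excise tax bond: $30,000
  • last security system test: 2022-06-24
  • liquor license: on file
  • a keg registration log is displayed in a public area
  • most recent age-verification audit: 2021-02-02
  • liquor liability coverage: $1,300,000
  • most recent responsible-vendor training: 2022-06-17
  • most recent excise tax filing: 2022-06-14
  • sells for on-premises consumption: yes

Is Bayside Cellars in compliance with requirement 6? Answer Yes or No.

6. signage compliance review 202 days ago vs limit 180 → not met

No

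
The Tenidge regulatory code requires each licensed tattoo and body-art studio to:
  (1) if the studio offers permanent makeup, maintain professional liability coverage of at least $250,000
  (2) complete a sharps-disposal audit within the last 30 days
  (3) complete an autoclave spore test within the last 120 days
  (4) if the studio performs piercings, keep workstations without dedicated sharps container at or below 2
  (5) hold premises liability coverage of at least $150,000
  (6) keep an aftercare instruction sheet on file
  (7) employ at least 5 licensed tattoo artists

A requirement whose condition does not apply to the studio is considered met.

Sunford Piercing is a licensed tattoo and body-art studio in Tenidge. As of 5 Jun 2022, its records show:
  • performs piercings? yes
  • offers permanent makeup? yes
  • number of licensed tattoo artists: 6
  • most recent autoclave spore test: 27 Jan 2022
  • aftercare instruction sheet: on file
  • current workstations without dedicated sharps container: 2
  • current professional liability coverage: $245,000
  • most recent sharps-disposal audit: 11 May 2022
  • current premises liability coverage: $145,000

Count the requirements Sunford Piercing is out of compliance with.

3

1. condition 'offers permanent makeup' holds; professional liability coverage $245,000 < $250,000 → not met
2. sharps-disposal audit 25 days ago vs limit 30 → met
3. autoclave spore test 129 days ago vs limit 120 → not met
4. condition 'performs piercings' holds; workstations without dedicated sharps container 2 ≤ 2 → met
5. premises liability coverage $145,000 < $150,000 → not met
6. aftercare instruction sheet present → met
7. licensed tattoo artists 6 ≥ 5 → met
Not met: 3 of 7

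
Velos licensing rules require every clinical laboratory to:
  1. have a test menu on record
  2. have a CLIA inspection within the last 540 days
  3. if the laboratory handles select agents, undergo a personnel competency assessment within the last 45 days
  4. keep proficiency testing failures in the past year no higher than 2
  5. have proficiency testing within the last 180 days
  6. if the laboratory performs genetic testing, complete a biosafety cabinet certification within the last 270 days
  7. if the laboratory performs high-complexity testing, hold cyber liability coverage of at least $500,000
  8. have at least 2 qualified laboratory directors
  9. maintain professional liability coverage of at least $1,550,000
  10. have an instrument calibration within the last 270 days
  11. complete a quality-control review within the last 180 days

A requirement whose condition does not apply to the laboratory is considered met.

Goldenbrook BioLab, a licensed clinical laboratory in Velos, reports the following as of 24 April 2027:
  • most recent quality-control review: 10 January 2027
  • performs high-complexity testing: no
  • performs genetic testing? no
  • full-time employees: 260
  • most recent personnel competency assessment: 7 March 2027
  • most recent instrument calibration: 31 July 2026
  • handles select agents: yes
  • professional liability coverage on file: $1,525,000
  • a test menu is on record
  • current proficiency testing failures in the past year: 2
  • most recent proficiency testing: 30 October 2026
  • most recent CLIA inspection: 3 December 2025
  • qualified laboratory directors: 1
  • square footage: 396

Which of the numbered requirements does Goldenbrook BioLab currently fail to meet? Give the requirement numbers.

1. test menu present → met
2. CLIA inspection 507 days ago vs limit 540 → met
3. condition 'handles select agents' holds; personnel competency assessment 48 days ago vs limit 45 → not met
4. proficiency testing failures in the past year 2 ≤ 2 → met
5. proficiency testing 176 days ago vs limit 180 → met
6. condition 'performs genetic testing' does not hold → requirement n/a → met
7. condition 'performs high-complexity testing' does not hold → requirement n/a → met
8. qualified laboratory directors 1 < 2 → not met
9. professional liability coverage $1,525,000 < $1,550,000 → not met
10. instrument calibration 267 days ago vs limit 270 → met
11. quality-control review 104 days ago vs limit 180 → met
Not met: 3, 8, 9

3, 8, 9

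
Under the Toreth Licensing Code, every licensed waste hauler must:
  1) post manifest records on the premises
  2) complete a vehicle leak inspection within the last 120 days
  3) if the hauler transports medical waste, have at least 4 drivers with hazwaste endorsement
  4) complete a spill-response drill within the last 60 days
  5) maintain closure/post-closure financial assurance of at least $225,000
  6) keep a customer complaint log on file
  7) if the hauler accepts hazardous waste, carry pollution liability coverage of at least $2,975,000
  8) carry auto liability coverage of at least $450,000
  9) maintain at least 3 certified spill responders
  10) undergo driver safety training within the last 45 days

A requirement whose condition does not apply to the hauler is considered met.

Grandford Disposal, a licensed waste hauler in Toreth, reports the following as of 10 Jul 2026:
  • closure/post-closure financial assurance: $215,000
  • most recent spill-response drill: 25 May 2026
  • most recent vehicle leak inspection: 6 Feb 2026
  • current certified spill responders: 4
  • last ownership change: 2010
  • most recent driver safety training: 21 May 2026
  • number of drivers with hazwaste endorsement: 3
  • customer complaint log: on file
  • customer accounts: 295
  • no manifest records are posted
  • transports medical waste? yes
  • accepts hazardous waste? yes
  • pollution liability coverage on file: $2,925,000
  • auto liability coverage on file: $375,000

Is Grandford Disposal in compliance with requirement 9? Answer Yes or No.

9. certified spill responders 4 ≥ 3 → met

Yes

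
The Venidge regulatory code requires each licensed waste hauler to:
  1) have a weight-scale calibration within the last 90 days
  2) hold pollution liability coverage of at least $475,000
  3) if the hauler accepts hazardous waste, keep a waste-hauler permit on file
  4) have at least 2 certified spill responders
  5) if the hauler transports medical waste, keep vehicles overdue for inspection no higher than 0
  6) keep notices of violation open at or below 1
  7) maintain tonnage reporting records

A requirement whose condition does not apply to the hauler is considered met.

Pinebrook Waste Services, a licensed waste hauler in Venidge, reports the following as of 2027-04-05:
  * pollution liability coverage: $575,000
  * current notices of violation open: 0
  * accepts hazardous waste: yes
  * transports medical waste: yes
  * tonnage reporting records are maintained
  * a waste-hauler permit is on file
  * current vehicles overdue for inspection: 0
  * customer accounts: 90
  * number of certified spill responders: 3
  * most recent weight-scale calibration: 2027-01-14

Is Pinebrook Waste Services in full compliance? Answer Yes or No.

Yes

1. weight-scale calibration 81 days ago vs limit 90 → met
2. pollution liability coverage $575,000 ≥ $475,000 → met
3. condition 'accepts hazardous waste' holds; waste-hauler permit present → met
4. certified spill responders 3 ≥ 2 → met
5. condition 'transports medical waste' holds; vehicles overdue for inspection 0 ≤ 0 → met
6. notices of violation open 0 ≤ 1 → met
7. tonnage reporting records present → met
All met.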